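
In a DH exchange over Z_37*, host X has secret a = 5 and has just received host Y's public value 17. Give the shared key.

19

Shared key K = 17^5 mod 37.
17^1 ≡ 17 (mod 37)
17^2 = (17^1)^2 ≡ 17^2 = 289 ≡ 30 (mod 37)
17^4 = (17^2)^2 ≡ 30^2 = 900 ≡ 12 (mod 37)
17^5 = 17^4 · 17^1 ≡ 12 · 17 ≡ 19 (mod 37).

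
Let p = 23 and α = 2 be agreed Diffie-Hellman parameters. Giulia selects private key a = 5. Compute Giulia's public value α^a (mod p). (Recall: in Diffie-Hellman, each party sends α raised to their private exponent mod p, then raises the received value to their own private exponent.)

9

Public value = 2^5 (mod 23).
2^1 ≡ 2 (mod 23)
2^2 = (2^1)^2 ≡ 2^2 = 4 ≡ 4 (mod 23)
2^4 = (2^2)^2 ≡ 4^2 = 16 ≡ 16 (mod 23)
2^5 = 2^4 · 2^1 ≡ 16 · 2 ≡ 9 (mod 23).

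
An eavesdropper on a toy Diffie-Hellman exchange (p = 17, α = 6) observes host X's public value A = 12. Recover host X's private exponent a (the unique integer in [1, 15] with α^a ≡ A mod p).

Try successive powers of 6 modulo 17:
6^1 ≡ 6
6^2 ≡ 2
6^3 ≡ 12
Found: a = 3.

3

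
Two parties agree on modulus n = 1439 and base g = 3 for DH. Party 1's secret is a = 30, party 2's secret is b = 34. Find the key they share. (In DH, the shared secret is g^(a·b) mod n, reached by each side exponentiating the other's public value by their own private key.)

411

Party 2 sends B = g^b mod n = 3^34 mod 1439.
3^1 ≡ 3 (mod 1439)
3^2 = (3^1)^2 ≡ 3^2 = 9 ≡ 9 (mod 1439)
3^4 = (3^2)^2 ≡ 9^2 = 81 ≡ 81 (mod 1439)
3^8 = (3^4)^2 ≡ 81^2 = 6561 ≡ 805 (mod 1439)
3^16 = (3^8)^2 ≡ 805^2 = 648025 ≡ 475 (mod 1439)
3^32 = (3^16)^2 ≡ 475^2 = 225625 ≡ 1141 (mod 1439)
3^34 = 3^32 · 3^2 ≡ 1141 · 9 ≡ 196 (mod 1439).
So B = 196. Party 1 then computes K = B^a mod n = 196^30 mod 1439.
196^1 ≡ 196 (mod 1439)
196^2 = (196^1)^2 ≡ 196^2 = 38416 ≡ 1002 (mod 1439)
196^4 = (196^2)^2 ≡ 1002^2 = 1004004 ≡ 1021 (mod 1439)
196^8 = (196^4)^2 ≡ 1021^2 = 1042441 ≡ 605 (mod 1439)
196^16 = (196^8)^2 ≡ 605^2 = 366025 ≡ 519 (mod 1439)
196^30 = 196^16 · 196^8 · 196^4 · 196^2 ≡ 519 · 605 · 1021 · 1002 ≡ 411 (mod 1439).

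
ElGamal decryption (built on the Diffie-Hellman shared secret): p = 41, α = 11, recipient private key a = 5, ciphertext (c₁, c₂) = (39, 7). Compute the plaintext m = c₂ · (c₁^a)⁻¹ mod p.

Shared mask s = c₁^a mod p = 39^5 mod 41.
39^1 ≡ 39 (mod 41)
39^2 = (39^1)^2 ≡ 39^2 = 1521 ≡ 4 (mod 41)
39^4 = (39^2)^2 ≡ 4^2 = 16 ≡ 16 (mod 41)
39^5 = 39^4 · 39^1 ≡ 16 · 39 ≡ 9 (mod 41).
So s = 9; s⁻¹ ≡ 32 (mod 41).
m = c₂ · s⁻¹ mod 41 = 7 · 32 mod 41 = 19.

19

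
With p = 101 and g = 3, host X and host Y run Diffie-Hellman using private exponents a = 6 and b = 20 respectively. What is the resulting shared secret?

Host Y sends B = g^b mod p = 3^20 mod 101.
3^1 ≡ 3 (mod 101)
3^2 = (3^1)^2 ≡ 3^2 = 9 ≡ 9 (mod 101)
3^4 = (3^2)^2 ≡ 9^2 = 81 ≡ 81 (mod 101)
3^8 = (3^4)^2 ≡ 81^2 = 6561 ≡ 97 (mod 101)
3^16 = (3^8)^2 ≡ 97^2 = 9409 ≡ 16 (mod 101)
3^20 = 3^16 · 3^4 ≡ 16 · 81 ≡ 84 (mod 101).
So B = 84. Host X then computes K = B^a mod p = 84^6 mod 101.
84^1 ≡ 84 (mod 101)
84^2 = (84^1)^2 ≡ 84^2 = 7056 ≡ 87 (mod 101)
84^4 = (84^2)^2 ≡ 87^2 = 7569 ≡ 95 (mod 101)
84^6 = 84^4 · 84^2 ≡ 95 · 87 ≡ 84 (mod 101).

84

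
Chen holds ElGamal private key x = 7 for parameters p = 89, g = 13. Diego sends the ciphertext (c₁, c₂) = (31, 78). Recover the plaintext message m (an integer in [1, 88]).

30

Shared mask s = c₁^x mod p = 31^7 mod 89.
31^1 ≡ 31 (mod 89)
31^2 = (31^1)^2 ≡ 31^2 = 961 ≡ 71 (mod 89)
31^4 = (31^2)^2 ≡ 71^2 = 5041 ≡ 57 (mod 89)
31^7 = 31^4 · 31^2 · 31^1 ≡ 57 · 71 · 31 ≡ 56 (mod 89).
So s = 56; s⁻¹ ≡ 62 (mod 89).
m = c₂ · s⁻¹ mod 89 = 78 · 62 mod 89 = 30.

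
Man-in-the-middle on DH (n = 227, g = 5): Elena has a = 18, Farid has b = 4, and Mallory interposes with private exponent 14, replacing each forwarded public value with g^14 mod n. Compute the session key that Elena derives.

120

Elena receives Mallory's public value M = 5^14 mod 227 instead of the honest one.
5^1 ≡ 5 (mod 227)
5^2 = (5^1)^2 ≡ 5^2 = 25 ≡ 25 (mod 227)
5^4 = (5^2)^2 ≡ 25^2 = 625 ≡ 171 (mod 227)
5^8 = (5^4)^2 ≡ 171^2 = 29241 ≡ 185 (mod 227)
5^14 = 5^8 · 5^4 · 5^2 ≡ 185 · 171 · 25 ≡ 7 (mod 227).
So M = 7. Elena computes K = M^18 mod 227.
7^1 ≡ 7 (mod 227)
7^2 = (7^1)^2 ≡ 7^2 = 49 ≡ 49 (mod 227)
7^4 = (7^2)^2 ≡ 49^2 = 2401 ≡ 131 (mod 227)
7^8 = (7^4)^2 ≡ 131^2 = 17161 ≡ 136 (mod 227)
7^16 = (7^8)^2 ≡ 136^2 = 18496 ≡ 109 (mod 227)
7^18 = 7^16 · 7^2 ≡ 109 · 49 ≡ 120 (mod 227).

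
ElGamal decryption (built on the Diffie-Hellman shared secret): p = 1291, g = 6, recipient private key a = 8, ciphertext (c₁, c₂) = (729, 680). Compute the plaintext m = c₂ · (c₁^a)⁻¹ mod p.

394

Shared mask s = c₁^a mod p = 729^8 mod 1291.
729^1 ≡ 729 (mod 1291)
729^2 = (729^1)^2 ≡ 729^2 = 531441 ≡ 840 (mod 1291)
729^4 = (729^2)^2 ≡ 840^2 = 705600 ≡ 714 (mod 1291)
729^8 = (729^4)^2 ≡ 714^2 = 509796 ≡ 1142 (mod 1291)
So s = 1142; s⁻¹ ≡ 1265 (mod 1291).
m = c₂ · s⁻¹ mod 1291 = 680 · 1265 mod 1291 = 394.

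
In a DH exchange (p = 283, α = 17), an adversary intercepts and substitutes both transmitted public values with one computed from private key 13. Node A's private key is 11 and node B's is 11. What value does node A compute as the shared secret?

Node A receives an adversary's public value M = 17^13 mod 283 instead of the honest one.
17^1 ≡ 17 (mod 283)
17^2 = (17^1)^2 ≡ 17^2 = 289 ≡ 6 (mod 283)
17^4 = (17^2)^2 ≡ 6^2 = 36 ≡ 36 (mod 283)
17^8 = (17^4)^2 ≡ 36^2 = 1296 ≡ 164 (mod 283)
17^13 = 17^8 · 17^4 · 17^1 ≡ 164 · 36 · 17 ≡ 186 (mod 283).
So M = 186. Node A computes K = M^11 mod 283.
186^1 ≡ 186 (mod 283)
186^2 = (186^1)^2 ≡ 186^2 = 34596 ≡ 70 (mod 283)
186^4 = (186^2)^2 ≡ 70^2 = 4900 ≡ 89 (mod 283)
186^8 = (186^4)^2 ≡ 89^2 = 7921 ≡ 280 (mod 283)
186^11 = 186^8 · 186^2 · 186^1 ≡ 280 · 70 · 186 ≡ 277 (mod 283).

277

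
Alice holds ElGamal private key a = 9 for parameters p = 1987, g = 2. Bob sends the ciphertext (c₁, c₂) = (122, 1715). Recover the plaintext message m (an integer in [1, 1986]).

Shared mask s = c₁^a mod p = 122^9 mod 1987.
122^1 ≡ 122 (mod 1987)
122^2 = (122^1)^2 ≡ 122^2 = 14884 ≡ 975 (mod 1987)
122^4 = (122^2)^2 ≡ 975^2 = 950625 ≡ 839 (mod 1987)
122^8 = (122^4)^2 ≡ 839^2 = 703921 ≡ 523 (mod 1987)
122^9 = 122^8 · 122^1 ≡ 523 · 122 ≡ 222 (mod 1987).
So s = 222; s⁻¹ ≡ 904 (mod 1987).
m = c₂ · s⁻¹ mod 1987 = 1715 · 904 mod 1987 = 500.

500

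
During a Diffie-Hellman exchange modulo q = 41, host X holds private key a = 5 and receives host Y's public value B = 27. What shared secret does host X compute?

Shared key K = 27^5 mod 41.
27^1 ≡ 27 (mod 41)
27^2 = (27^1)^2 ≡ 27^2 = 729 ≡ 32 (mod 41)
27^4 = (27^2)^2 ≡ 32^2 = 1024 ≡ 40 (mod 41)
27^5 = 27^4 · 27^1 ≡ 40 · 27 ≡ 14 (mod 41).

14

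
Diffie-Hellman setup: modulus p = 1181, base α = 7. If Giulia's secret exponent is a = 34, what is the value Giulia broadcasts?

166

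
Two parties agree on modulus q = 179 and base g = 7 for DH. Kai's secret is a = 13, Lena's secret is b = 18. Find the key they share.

80

Lena sends B = g^b mod q = 7^18 mod 179.
7^1 ≡ 7 (mod 179)
7^2 = (7^1)^2 ≡ 7^2 = 49 ≡ 49 (mod 179)
7^4 = (7^2)^2 ≡ 49^2 = 2401 ≡ 74 (mod 179)
7^8 = (7^4)^2 ≡ 74^2 = 5476 ≡ 106 (mod 179)
7^16 = (7^8)^2 ≡ 106^2 = 11236 ≡ 138 (mod 179)
7^18 = 7^16 · 7^2 ≡ 138 · 49 ≡ 139 (mod 179).
So B = 139. Kai then computes K = B^a mod q = 139^13 mod 179.
139^1 ≡ 139 (mod 179)
139^2 = (139^1)^2 ≡ 139^2 = 19321 ≡ 168 (mod 179)
139^4 = (139^2)^2 ≡ 168^2 = 28224 ≡ 121 (mod 179)
139^8 = (139^4)^2 ≡ 121^2 = 14641 ≡ 142 (mod 179)
139^13 = 139^8 · 139^4 · 139^1 ≡ 142 · 121 · 139 ≡ 80 (mod 179).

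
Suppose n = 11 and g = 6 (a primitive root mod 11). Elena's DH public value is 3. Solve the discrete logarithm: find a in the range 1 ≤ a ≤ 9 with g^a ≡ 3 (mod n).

2

Try successive powers of 6 modulo 11:
6^1 ≡ 6
6^2 ≡ 3
Found: a = 2.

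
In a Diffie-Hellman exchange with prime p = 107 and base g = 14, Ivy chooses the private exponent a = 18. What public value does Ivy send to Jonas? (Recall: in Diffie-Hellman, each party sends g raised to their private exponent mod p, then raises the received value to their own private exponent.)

Public value = 14^18 (mod 107).
14^1 ≡ 14 (mod 107)
14^2 = (14^1)^2 ≡ 14^2 = 196 ≡ 89 (mod 107)
14^4 = (14^2)^2 ≡ 89^2 = 7921 ≡ 3 (mod 107)
14^8 = (14^4)^2 ≡ 3^2 = 9 ≡ 9 (mod 107)
14^16 = (14^8)^2 ≡ 9^2 = 81 ≡ 81 (mod 107)
14^18 = 14^16 · 14^2 ≡ 81 · 89 ≡ 40 (mod 107).

40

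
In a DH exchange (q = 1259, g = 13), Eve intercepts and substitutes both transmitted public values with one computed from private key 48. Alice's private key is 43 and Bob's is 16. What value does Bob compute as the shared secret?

Bob receives Eve's public value M = 13^48 mod 1259 instead of the honest one.
13^1 ≡ 13 (mod 1259)
13^2 = (13^1)^2 ≡ 13^2 = 169 ≡ 169 (mod 1259)
13^4 = (13^2)^2 ≡ 169^2 = 28561 ≡ 863 (mod 1259)
13^8 = (13^4)^2 ≡ 863^2 = 744769 ≡ 700 (mod 1259)
13^16 = (13^8)^2 ≡ 700^2 = 490000 ≡ 249 (mod 1259)
13^32 = (13^16)^2 ≡ 249^2 = 62001 ≡ 310 (mod 1259)
13^48 = 13^32 · 13^16 ≡ 310 · 249 ≡ 391 (mod 1259).
So M = 391. Bob computes K = M^16 mod 1259.
391^1 ≡ 391 (mod 1259)
391^2 = (391^1)^2 ≡ 391^2 = 152881 ≡ 542 (mod 1259)
391^4 = (391^2)^2 ≡ 542^2 = 293764 ≡ 417 (mod 1259)
391^8 = (391^4)^2 ≡ 417^2 = 173889 ≡ 147 (mod 1259)
391^16 = (391^8)^2 ≡ 147^2 = 21609 ≡ 206 (mod 1259)

206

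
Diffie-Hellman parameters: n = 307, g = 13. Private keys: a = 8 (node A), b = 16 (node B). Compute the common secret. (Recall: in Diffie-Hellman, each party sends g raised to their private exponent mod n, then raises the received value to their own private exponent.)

Node A sends A = g^a mod n = 13^8 mod 307.
13^1 ≡ 13 (mod 307)
13^2 = (13^1)^2 ≡ 13^2 = 169 ≡ 169 (mod 307)
13^4 = (13^2)^2 ≡ 169^2 = 28561 ≡ 10 (mod 307)
13^8 = (13^4)^2 ≡ 10^2 = 100 ≡ 100 (mod 307)
So A = 100. Node B then computes K = A^b mod n = 100^16 mod 307.
100^1 ≡ 100 (mod 307)
100^2 = (100^1)^2 ≡ 100^2 = 10000 ≡ 176 (mod 307)
100^4 = (100^2)^2 ≡ 176^2 = 30976 ≡ 276 (mod 307)
100^8 = (100^4)^2 ≡ 276^2 = 76176 ≡ 40 (mod 307)
100^16 = (100^8)^2 ≡ 40^2 = 1600 ≡ 65 (mod 307)

65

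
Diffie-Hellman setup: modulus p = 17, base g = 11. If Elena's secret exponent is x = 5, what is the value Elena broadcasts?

Public value = 11^5 mod 17.
11^1 ≡ 11 (mod 17)
11^2 = (11^1)^2 ≡ 11^2 = 121 ≡ 2 (mod 17)
11^4 = (11^2)^2 ≡ 2^2 = 4 ≡ 4 (mod 17)
11^5 = 11^4 · 11^1 ≡ 4 · 11 ≡ 10 (mod 17).

10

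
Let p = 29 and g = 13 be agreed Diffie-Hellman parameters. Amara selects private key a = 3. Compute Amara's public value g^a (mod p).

Public value = 13^3 (mod 29).
13^1 ≡ 13 (mod 29)
13^2 = (13^1)^2 ≡ 13^2 = 169 ≡ 24 (mod 29)
13^3 = 13^2 · 13^1 ≡ 24 · 13 ≡ 22 (mod 29).

22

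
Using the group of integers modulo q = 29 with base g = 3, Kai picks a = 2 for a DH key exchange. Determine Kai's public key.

Public value = 3^2 mod 29.
3^1 ≡ 3 (mod 29)
3^2 = (3^1)^2 ≡ 3^2 = 9 ≡ 9 (mod 29)

9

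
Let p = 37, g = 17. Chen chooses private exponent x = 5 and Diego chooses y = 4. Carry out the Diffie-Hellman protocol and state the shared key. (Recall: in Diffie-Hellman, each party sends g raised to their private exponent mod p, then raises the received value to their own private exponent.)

Diego sends B = g^y mod p = 17^4 mod 37.
17^1 ≡ 17 (mod 37)
17^2 = (17^1)^2 ≡ 17^2 = 289 ≡ 30 (mod 37)
17^4 = (17^2)^2 ≡ 30^2 = 900 ≡ 12 (mod 37)
So B = 12. Chen then computes K = B^x mod p = 12^5 mod 37.
12^1 ≡ 12 (mod 37)
12^2 = (12^1)^2 ≡ 12^2 = 144 ≡ 33 (mod 37)
12^4 = (12^2)^2 ≡ 33^2 = 1089 ≡ 16 (mod 37)
12^5 = 12^4 · 12^1 ≡ 16 · 12 ≡ 7 (mod 37).

7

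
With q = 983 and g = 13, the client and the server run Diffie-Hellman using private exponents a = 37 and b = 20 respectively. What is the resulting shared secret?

The server sends B = g^b mod q = 13^20 mod 983.
13^1 ≡ 13 (mod 983)
13^2 = (13^1)^2 ≡ 13^2 = 169 ≡ 169 (mod 983)
13^4 = (13^2)^2 ≡ 169^2 = 28561 ≡ 54 (mod 983)
13^8 = (13^4)^2 ≡ 54^2 = 2916 ≡ 950 (mod 983)
13^16 = (13^8)^2 ≡ 950^2 = 902500 ≡ 106 (mod 983)
13^20 = 13^16 · 13^4 ≡ 106 · 54 ≡ 809 (mod 983).
So B = 809. The client then computes K = B^a mod q = 809^37 mod 983.
809^1 ≡ 809 (mod 983)
809^2 = (809^1)^2 ≡ 809^2 = 654481 ≡ 786 (mod 983)
809^4 = (809^2)^2 ≡ 786^2 = 617796 ≡ 472 (mod 983)
809^8 = (809^4)^2 ≡ 472^2 = 222784 ≡ 626 (mod 983)
809^16 = (809^8)^2 ≡ 626^2 = 391876 ≡ 642 (mod 983)
809^32 = (809^16)^2 ≡ 642^2 = 412164 ≡ 287 (mod 983)
809^37 = 809^32 · 809^4 · 809^1 ≡ 287 · 472 · 809 ≡ 621 (mod 983).

621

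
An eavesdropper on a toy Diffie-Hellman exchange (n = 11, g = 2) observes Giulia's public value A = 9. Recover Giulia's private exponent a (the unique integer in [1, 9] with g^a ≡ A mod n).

6

Try successive powers of 2 modulo 11:
2^1 ≡ 2
2^2 ≡ 4
2^3 ≡ 8
2^4 ≡ 5
2^5 ≡ 10
2^6 ≡ 9
Found: a = 6.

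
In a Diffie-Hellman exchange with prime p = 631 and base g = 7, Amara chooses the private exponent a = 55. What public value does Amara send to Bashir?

Public value = 7^55 mod 631.
7^1 ≡ 7 (mod 631)
7^2 = (7^1)^2 ≡ 7^2 = 49 ≡ 49 (mod 631)
7^4 = (7^2)^2 ≡ 49^2 = 2401 ≡ 508 (mod 631)
7^8 = (7^4)^2 ≡ 508^2 = 258064 ≡ 616 (mod 631)
7^16 = (7^8)^2 ≡ 616^2 = 379456 ≡ 225 (mod 631)
7^32 = (7^16)^2 ≡ 225^2 = 50625 ≡ 145 (mod 631)
7^55 = 7^32 · 7^16 · 7^4 · 7^2 · 7^1 ≡ 145 · 225 · 508 · 49 · 7 ≡ 581 (mod 631).

581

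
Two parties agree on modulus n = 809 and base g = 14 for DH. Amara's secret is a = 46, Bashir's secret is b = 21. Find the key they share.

305

Amara sends A = g^a mod n = 14^46 mod 809.
14^1 ≡ 14 (mod 809)
14^2 = (14^1)^2 ≡ 14^2 = 196 ≡ 196 (mod 809)
14^4 = (14^2)^2 ≡ 196^2 = 38416 ≡ 393 (mod 809)
14^8 = (14^4)^2 ≡ 393^2 = 154449 ≡ 739 (mod 809)
14^16 = (14^8)^2 ≡ 739^2 = 546121 ≡ 46 (mod 809)
14^32 = (14^16)^2 ≡ 46^2 = 2116 ≡ 498 (mod 809)
14^46 = 14^32 · 14^8 · 14^4 · 14^2 ≡ 498 · 739 · 393 · 196 ≡ 315 (mod 809).
So A = 315. Bashir then computes K = A^b mod n = 315^21 mod 809.
315^1 ≡ 315 (mod 809)
315^2 = (315^1)^2 ≡ 315^2 = 99225 ≡ 527 (mod 809)
315^4 = (315^2)^2 ≡ 527^2 = 277729 ≡ 242 (mod 809)
315^8 = (315^4)^2 ≡ 242^2 = 58564 ≡ 316 (mod 809)
315^16 = (315^8)^2 ≡ 316^2 = 99856 ≡ 349 (mod 809)
315^21 = 315^16 · 315^4 · 315^1 ≡ 349 · 242 · 315 ≡ 305 (mod 809).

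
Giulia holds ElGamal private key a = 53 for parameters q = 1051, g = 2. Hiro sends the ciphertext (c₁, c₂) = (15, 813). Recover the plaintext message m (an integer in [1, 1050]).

Shared mask s = c₁^a mod q = 15^53 mod 1051.
15^1 ≡ 15 (mod 1051)
15^2 = (15^1)^2 ≡ 15^2 = 225 ≡ 225 (mod 1051)
15^4 = (15^2)^2 ≡ 225^2 = 50625 ≡ 177 (mod 1051)
15^8 = (15^4)^2 ≡ 177^2 = 31329 ≡ 850 (mod 1051)
15^16 = (15^8)^2 ≡ 850^2 = 722500 ≡ 463 (mod 1051)
15^32 = (15^16)^2 ≡ 463^2 = 214369 ≡ 1016 (mod 1051)
15^53 = 15^32 · 15^16 · 15^4 · 15^1 ≡ 1016 · 463 · 177 · 15 ≡ 512 (mod 1051).
So s = 512; s⁻¹ ≡ 1012 (mod 1051).
m = c₂ · s⁻¹ mod 1051 = 813 · 1012 mod 1051 = 874.

874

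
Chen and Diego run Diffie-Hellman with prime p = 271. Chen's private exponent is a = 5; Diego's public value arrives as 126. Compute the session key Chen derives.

Shared key K = 126^5 mod 271.
126^1 ≡ 126 (mod 271)
126^2 = (126^1)^2 ≡ 126^2 = 15876 ≡ 158 (mod 271)
126^4 = (126^2)^2 ≡ 158^2 = 24964 ≡ 32 (mod 271)
126^5 = 126^4 · 126^1 ≡ 32 · 126 ≡ 238 (mod 271).

238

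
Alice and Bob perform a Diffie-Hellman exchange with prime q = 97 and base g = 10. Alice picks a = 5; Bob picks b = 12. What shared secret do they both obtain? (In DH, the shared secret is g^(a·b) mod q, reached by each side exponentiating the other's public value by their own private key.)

Bob sends B = g^b mod q = 10^12 mod 97.
10^1 ≡ 10 (mod 97)
10^2 = (10^1)^2 ≡ 10^2 = 100 ≡ 3 (mod 97)
10^4 = (10^2)^2 ≡ 3^2 = 9 ≡ 9 (mod 97)
10^8 = (10^4)^2 ≡ 9^2 = 81 ≡ 81 (mod 97)
10^12 = 10^8 · 10^4 ≡ 81 · 9 ≡ 50 (mod 97).
So B = 50. Alice then computes K = B^a mod q = 50^5 mod 97.
50^1 ≡ 50 (mod 97)
50^2 = (50^1)^2 ≡ 50^2 = 2500 ≡ 75 (mod 97)
50^4 = (50^2)^2 ≡ 75^2 = 5625 ≡ 96 (mod 97)
50^5 = 50^4 · 50^1 ≡ 96 · 50 ≡ 47 (mod 97).

47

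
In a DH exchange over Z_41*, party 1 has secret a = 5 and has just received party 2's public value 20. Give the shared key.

32

Shared key K = 20^5 mod 41.
20^1 ≡ 20 (mod 41)
20^2 = (20^1)^2 ≡ 20^2 = 400 ≡ 31 (mod 41)
20^4 = (20^2)^2 ≡ 31^2 = 961 ≡ 18 (mod 41)
20^5 = 20^4 · 20^1 ≡ 18 · 20 ≡ 32 (mod 41).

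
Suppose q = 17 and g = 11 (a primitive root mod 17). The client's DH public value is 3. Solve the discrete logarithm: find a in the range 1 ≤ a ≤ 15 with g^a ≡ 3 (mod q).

Try successive powers of 11 modulo 17:
11^1 ≡ 11
11^2 ≡ 2
11^3 ≡ 5
11^4 ≡ 4
11^5 ≡ 10
11^6 ≡ 8
11^7 ≡ 3
Found: a = 7.

7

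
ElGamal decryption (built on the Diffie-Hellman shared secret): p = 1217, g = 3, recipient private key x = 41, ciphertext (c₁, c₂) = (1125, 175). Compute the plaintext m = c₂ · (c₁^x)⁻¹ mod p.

Shared mask s = c₁^x mod p = 1125^41 mod 1217.
1125^1 ≡ 1125 (mod 1217)
1125^2 = (1125^1)^2 ≡ 1125^2 = 1265625 ≡ 1162 (mod 1217)
1125^4 = (1125^2)^2 ≡ 1162^2 = 1350244 ≡ 591 (mod 1217)
1125^8 = (1125^4)^2 ≡ 591^2 = 349281 ≡ 2 (mod 1217)
1125^16 = (1125^8)^2 ≡ 2^2 = 4 ≡ 4 (mod 1217)
1125^32 = (1125^16)^2 ≡ 4^2 = 16 ≡ 16 (mod 1217)
1125^41 = 1125^32 · 1125^8 · 1125^1 ≡ 16 · 2 · 1125 ≡ 707 (mod 1217).
So s = 707; s⁻¹ ≡ 556 (mod 1217).
m = c₂ · s⁻¹ mod 1217 = 175 · 556 mod 1217 = 1157.

1157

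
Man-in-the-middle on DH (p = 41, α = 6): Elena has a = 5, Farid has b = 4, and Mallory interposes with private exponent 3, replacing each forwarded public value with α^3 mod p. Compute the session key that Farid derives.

4

Farid receives Mallory's public value M = 6^3 mod 41 instead of the honest one.
6^1 ≡ 6 (mod 41)
6^2 = (6^1)^2 ≡ 6^2 = 36 ≡ 36 (mod 41)
6^3 = 6^2 · 6^1 ≡ 36 · 6 ≡ 11 (mod 41).
So M = 11. Farid computes K = M^4 mod 41.
11^1 ≡ 11 (mod 41)
11^2 = (11^1)^2 ≡ 11^2 = 121 ≡ 39 (mod 41)
11^4 = (11^2)^2 ≡ 39^2 = 1521 ≡ 4 (mod 41)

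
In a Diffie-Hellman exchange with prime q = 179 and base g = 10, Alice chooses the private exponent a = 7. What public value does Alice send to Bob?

Public value = 10^7 mod 179.
10^1 ≡ 10 (mod 179)
10^2 = (10^1)^2 ≡ 10^2 = 100 ≡ 100 (mod 179)
10^4 = (10^2)^2 ≡ 100^2 = 10000 ≡ 155 (mod 179)
10^7 = 10^4 · 10^2 · 10^1 ≡ 155 · 100 · 10 ≡ 165 (mod 179).

165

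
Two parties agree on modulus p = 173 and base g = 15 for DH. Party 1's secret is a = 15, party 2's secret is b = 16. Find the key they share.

Party 1 sends A = g^a mod p = 15^15 mod 173.
15^1 ≡ 15 (mod 173)
15^2 = (15^1)^2 ≡ 15^2 = 225 ≡ 52 (mod 173)
15^4 = (15^2)^2 ≡ 52^2 = 2704 ≡ 109 (mod 173)
15^8 = (15^4)^2 ≡ 109^2 = 11881 ≡ 117 (mod 173)
15^15 = 15^8 · 15^4 · 15^2 · 15^1 ≡ 117 · 109 · 52 · 15 ≡ 13 (mod 173).
So A = 13. Party 2 then computes K = A^b mod p = 13^16 mod 173.
13^1 ≡ 13 (mod 173)
13^2 = (13^1)^2 ≡ 13^2 = 169 ≡ 169 (mod 173)
13^4 = (13^2)^2 ≡ 169^2 = 28561 ≡ 16 (mod 173)
13^8 = (13^4)^2 ≡ 16^2 = 256 ≡ 83 (mod 173)
13^16 = (13^8)^2 ≡ 83^2 = 6889 ≡ 142 (mod 173)

142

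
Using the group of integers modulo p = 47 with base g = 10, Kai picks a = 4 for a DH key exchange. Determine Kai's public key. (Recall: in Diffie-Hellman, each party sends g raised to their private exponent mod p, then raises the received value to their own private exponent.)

Public value = 10^4 mod 47.
10^1 ≡ 10 (mod 47)
10^2 = (10^1)^2 ≡ 10^2 = 100 ≡ 6 (mod 47)
10^4 = (10^2)^2 ≡ 6^2 = 36 ≡ 36 (mod 47)

36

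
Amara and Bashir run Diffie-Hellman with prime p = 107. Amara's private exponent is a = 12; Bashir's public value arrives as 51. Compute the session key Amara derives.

Shared key K = 51^12 mod 107.
51^1 ≡ 51 (mod 107)
51^2 = (51^1)^2 ≡ 51^2 = 2601 ≡ 33 (mod 107)
51^4 = (51^2)^2 ≡ 33^2 = 1089 ≡ 19 (mod 107)
51^8 = (51^4)^2 ≡ 19^2 = 361 ≡ 40 (mod 107)
51^12 = 51^8 · 51^4 ≡ 40 · 19 ≡ 11 (mod 107).

11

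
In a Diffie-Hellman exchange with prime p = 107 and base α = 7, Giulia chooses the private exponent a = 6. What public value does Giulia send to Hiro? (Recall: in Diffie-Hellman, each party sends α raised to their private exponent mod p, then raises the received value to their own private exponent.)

Public value = 7^6 mod 107.
7^1 ≡ 7 (mod 107)
7^2 = (7^1)^2 ≡ 7^2 = 49 ≡ 49 (mod 107)
7^4 = (7^2)^2 ≡ 49^2 = 2401 ≡ 47 (mod 107)
7^6 = 7^4 · 7^2 ≡ 47 · 49 ≡ 56 (mod 107).

56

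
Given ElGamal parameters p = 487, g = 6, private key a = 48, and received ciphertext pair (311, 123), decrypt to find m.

466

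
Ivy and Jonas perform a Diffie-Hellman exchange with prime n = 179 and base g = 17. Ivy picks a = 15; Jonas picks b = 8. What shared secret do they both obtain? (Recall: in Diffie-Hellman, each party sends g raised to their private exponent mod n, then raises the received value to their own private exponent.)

57

Ivy sends A = g^a mod n = 17^15 mod 179.
17^1 ≡ 17 (mod 179)
17^2 = (17^1)^2 ≡ 17^2 = 289 ≡ 110 (mod 179)
17^4 = (17^2)^2 ≡ 110^2 = 12100 ≡ 107 (mod 179)
17^8 = (17^4)^2 ≡ 107^2 = 11449 ≡ 172 (mod 179)
17^15 = 17^8 · 17^4 · 17^2 · 17^1 ≡ 172 · 107 · 110 · 17 ≡ 45 (mod 179).
So A = 45. Jonas then computes K = A^b mod n = 45^8 mod 179.
45^1 ≡ 45 (mod 179)
45^2 = (45^1)^2 ≡ 45^2 = 2025 ≡ 56 (mod 179)
45^4 = (45^2)^2 ≡ 56^2 = 3136 ≡ 93 (mod 179)
45^8 = (45^4)^2 ≡ 93^2 = 8649 ≡ 57 (mod 179)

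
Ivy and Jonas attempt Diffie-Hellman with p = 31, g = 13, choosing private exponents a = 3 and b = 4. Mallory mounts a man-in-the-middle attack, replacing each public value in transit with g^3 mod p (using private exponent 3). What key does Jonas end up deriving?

8

Jonas receives Mallory's public value M = 13^3 mod 31 instead of the honest one.
13^1 ≡ 13 (mod 31)
13^2 = (13^1)^2 ≡ 13^2 = 169 ≡ 14 (mod 31)
13^3 = 13^2 · 13^1 ≡ 14 · 13 ≡ 27 (mod 31).
So M = 27. Jonas computes K = M^4 mod 31.
27^1 ≡ 27 (mod 31)
27^2 = (27^1)^2 ≡ 27^2 = 729 ≡ 16 (mod 31)
27^4 = (27^2)^2 ≡ 16^2 = 256 ≡ 8 (mod 31)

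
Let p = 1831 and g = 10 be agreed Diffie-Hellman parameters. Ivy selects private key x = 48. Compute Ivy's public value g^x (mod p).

625

Public value = 10^48 (mod 1831).
10^1 ≡ 10 (mod 1831)
10^2 = (10^1)^2 ≡ 10^2 = 100 ≡ 100 (mod 1831)
10^4 = (10^2)^2 ≡ 100^2 = 10000 ≡ 845 (mod 1831)
10^8 = (10^4)^2 ≡ 845^2 = 714025 ≡ 1766 (mod 1831)
10^16 = (10^8)^2 ≡ 1766^2 = 3118756 ≡ 563 (mod 1831)
10^32 = (10^16)^2 ≡ 563^2 = 316969 ≡ 206 (mod 1831)
10^48 = 10^32 · 10^16 ≡ 206 · 563 ≡ 625 (mod 1831).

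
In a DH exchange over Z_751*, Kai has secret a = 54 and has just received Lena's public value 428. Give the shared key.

45

Shared key K = 428^54 mod 751.
428^1 ≡ 428 (mod 751)
428^2 = (428^1)^2 ≡ 428^2 = 183184 ≡ 691 (mod 751)
428^4 = (428^2)^2 ≡ 691^2 = 477481 ≡ 596 (mod 751)
428^8 = (428^4)^2 ≡ 596^2 = 355216 ≡ 744 (mod 751)
428^16 = (428^8)^2 ≡ 744^2 = 553536 ≡ 49 (mod 751)
428^32 = (428^16)^2 ≡ 49^2 = 2401 ≡ 148 (mod 751)
428^54 = 428^32 · 428^16 · 428^4 · 428^2 ≡ 148 · 49 · 596 · 691 ≡ 45 (mod 751).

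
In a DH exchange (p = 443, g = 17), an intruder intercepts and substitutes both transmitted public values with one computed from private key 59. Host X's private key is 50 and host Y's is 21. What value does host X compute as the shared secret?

441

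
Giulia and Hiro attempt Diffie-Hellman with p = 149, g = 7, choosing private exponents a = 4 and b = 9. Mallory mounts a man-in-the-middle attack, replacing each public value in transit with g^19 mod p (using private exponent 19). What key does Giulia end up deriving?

49

Giulia receives Mallory's public value M = 7^19 mod 149 instead of the honest one.
7^1 ≡ 7 (mod 149)
7^2 = (7^1)^2 ≡ 7^2 = 49 ≡ 49 (mod 149)
7^4 = (7^2)^2 ≡ 49^2 = 2401 ≡ 17 (mod 149)
7^8 = (7^4)^2 ≡ 17^2 = 289 ≡ 140 (mod 149)
7^16 = (7^8)^2 ≡ 140^2 = 19600 ≡ 81 (mod 149)
7^19 = 7^16 · 7^2 · 7^1 ≡ 81 · 49 · 7 ≡ 69 (mod 149).
So M = 69. Giulia computes K = M^4 mod 149.
69^1 ≡ 69 (mod 149)
69^2 = (69^1)^2 ≡ 69^2 = 4761 ≡ 142 (mod 149)
69^4 = (69^2)^2 ≡ 142^2 = 20164 ≡ 49 (mod 149)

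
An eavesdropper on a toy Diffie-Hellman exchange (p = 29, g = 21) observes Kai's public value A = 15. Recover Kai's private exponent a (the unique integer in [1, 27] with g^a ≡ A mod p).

Try successive powers of 21 modulo 29:
21^1 ≡ 21
21^2 ≡ 6
21^3 ≡ 10
21^4 ≡ 7
21^5 ≡ 2
21^6 ≡ 13
21^7 ≡ 12
21^8 ≡ 20
21^9 ≡ 14
21^10 ≡ 4
21^11 ≡ 26
21^12 ≡ 24
21^13 ≡ 11
21^14 ≡ 28
21^15 ≡ 8
21^16 ≡ 23
21^17 ≡ 19
21^18 ≡ 22
21^19 ≡ 27
21^20 ≡ 16
21^21 ≡ 17
21^22 ≡ 9
21^23 ≡ 15
Found: a = 23.

23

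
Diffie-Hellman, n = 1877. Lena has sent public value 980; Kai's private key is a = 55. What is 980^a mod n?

1189

Shared key K = 980^55 mod 1877.
980^1 ≡ 980 (mod 1877)
980^2 = (980^1)^2 ≡ 980^2 = 960400 ≡ 1253 (mod 1877)
980^4 = (980^2)^2 ≡ 1253^2 = 1570009 ≡ 837 (mod 1877)
980^8 = (980^4)^2 ≡ 837^2 = 700569 ≡ 448 (mod 1877)
980^16 = (980^8)^2 ≡ 448^2 = 200704 ≡ 1742 (mod 1877)
980^32 = (980^16)^2 ≡ 1742^2 = 3034564 ≡ 1332 (mod 1877)
980^55 = 980^32 · 980^16 · 980^4 · 980^2 · 980^1 ≡ 1332 · 1742 · 837 · 1253 · 980 ≡ 1189 (mod 1877).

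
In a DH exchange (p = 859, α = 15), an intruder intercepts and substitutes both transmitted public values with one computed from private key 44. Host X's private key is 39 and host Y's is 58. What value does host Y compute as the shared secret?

Host Y receives an intruder's public value M = 15^44 mod 859 instead of the honest one.
15^1 ≡ 15 (mod 859)
15^2 = (15^1)^2 ≡ 15^2 = 225 ≡ 225 (mod 859)
15^4 = (15^2)^2 ≡ 225^2 = 50625 ≡ 803 (mod 859)
15^8 = (15^4)^2 ≡ 803^2 = 644809 ≡ 559 (mod 859)
15^16 = (15^8)^2 ≡ 559^2 = 312481 ≡ 664 (mod 859)
15^32 = (15^16)^2 ≡ 664^2 = 440896 ≡ 229 (mod 859)
15^44 = 15^32 · 15^8 · 15^4 ≡ 229 · 559 · 803 ≡ 598 (mod 859).
So M = 598. Host Y computes K = M^58 mod 859.
598^1 ≡ 598 (mod 859)
598^2 = (598^1)^2 ≡ 598^2 = 357604 ≡ 260 (mod 859)
598^4 = (598^2)^2 ≡ 260^2 = 67600 ≡ 598 (mod 859)
598^8 = (598^4)^2 ≡ 598^2 = 357604 ≡ 260 (mod 859)
598^16 = (598^8)^2 ≡ 260^2 = 67600 ≡ 598 (mod 859)
598^32 = (598^16)^2 ≡ 598^2 = 357604 ≡ 260 (mod 859)
598^58 = 598^32 · 598^16 · 598^8 · 598^2 ≡ 260 · 598 · 260 · 260 ≡ 598 (mod 859).

598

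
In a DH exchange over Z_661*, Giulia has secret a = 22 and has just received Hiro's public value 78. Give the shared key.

606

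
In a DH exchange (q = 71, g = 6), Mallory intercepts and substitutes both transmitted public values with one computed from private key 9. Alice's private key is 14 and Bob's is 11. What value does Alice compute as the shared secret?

Alice receives Mallory's public value M = 6^9 mod 71 instead of the honest one.
6^1 ≡ 6 (mod 71)
6^2 = (6^1)^2 ≡ 6^2 = 36 ≡ 36 (mod 71)
6^4 = (6^2)^2 ≡ 36^2 = 1296 ≡ 18 (mod 71)
6^8 = (6^4)^2 ≡ 18^2 = 324 ≡ 40 (mod 71)
6^9 = 6^8 · 6^1 ≡ 40 · 6 ≡ 27 (mod 71).
So M = 27. Alice computes K = M^14 mod 71.
27^1 ≡ 27 (mod 71)
27^2 = (27^1)^2 ≡ 27^2 = 729 ≡ 19 (mod 71)
27^4 = (27^2)^2 ≡ 19^2 = 361 ≡ 6 (mod 71)
27^8 = (27^4)^2 ≡ 6^2 = 36 ≡ 36 (mod 71)
27^14 = 27^8 · 27^4 · 27^2 ≡ 36 · 6 · 19 ≡ 57 (mod 71).

57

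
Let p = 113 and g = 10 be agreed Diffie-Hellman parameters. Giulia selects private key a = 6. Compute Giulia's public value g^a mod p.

Public value = 10^6 mod 113.
10^1 ≡ 10 (mod 113)
10^2 = (10^1)^2 ≡ 10^2 = 100 ≡ 100 (mod 113)
10^4 = (10^2)^2 ≡ 100^2 = 10000 ≡ 56 (mod 113)
10^6 = 10^4 · 10^2 ≡ 56 · 100 ≡ 63 (mod 113).

63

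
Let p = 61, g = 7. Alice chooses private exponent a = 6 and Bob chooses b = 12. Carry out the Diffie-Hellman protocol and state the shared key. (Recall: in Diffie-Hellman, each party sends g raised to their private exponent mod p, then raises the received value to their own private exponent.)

Alice sends A = g^a mod p = 7^6 mod 61.
7^1 ≡ 7 (mod 61)
7^2 = (7^1)^2 ≡ 7^2 = 49 ≡ 49 (mod 61)
7^4 = (7^2)^2 ≡ 49^2 = 2401 ≡ 22 (mod 61)
7^6 = 7^4 · 7^2 ≡ 22 · 49 ≡ 41 (mod 61).
So A = 41. Bob then computes K = A^b mod p = 41^12 mod 61.
41^1 ≡ 41 (mod 61)
41^2 = (41^1)^2 ≡ 41^2 = 1681 ≡ 34 (mod 61)
41^4 = (41^2)^2 ≡ 34^2 = 1156 ≡ 58 (mod 61)
41^8 = (41^4)^2 ≡ 58^2 = 3364 ≡ 9 (mod 61)
41^12 = 41^8 · 41^4 ≡ 9 · 58 ≡ 34 (mod 61).

34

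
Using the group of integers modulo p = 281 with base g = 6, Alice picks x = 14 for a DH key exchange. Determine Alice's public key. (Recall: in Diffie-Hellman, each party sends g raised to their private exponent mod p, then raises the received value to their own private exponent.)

228

Public value = 6^14 mod 281.
6^1 ≡ 6 (mod 281)
6^2 = (6^1)^2 ≡ 6^2 = 36 ≡ 36 (mod 281)
6^4 = (6^2)^2 ≡ 36^2 = 1296 ≡ 172 (mod 281)
6^8 = (6^4)^2 ≡ 172^2 = 29584 ≡ 79 (mod 281)
6^14 = 6^8 · 6^4 · 6^2 ≡ 79 · 172 · 36 ≡ 228 (mod 281).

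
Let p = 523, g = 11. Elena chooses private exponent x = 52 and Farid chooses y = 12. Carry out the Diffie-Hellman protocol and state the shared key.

150

Elena sends A = g^x mod p = 11^52 mod 523.
11^1 ≡ 11 (mod 523)
11^2 = (11^1)^2 ≡ 11^2 = 121 ≡ 121 (mod 523)
11^4 = (11^2)^2 ≡ 121^2 = 14641 ≡ 520 (mod 523)
11^8 = (11^4)^2 ≡ 520^2 = 270400 ≡ 9 (mod 523)
11^16 = (11^8)^2 ≡ 9^2 = 81 ≡ 81 (mod 523)
11^32 = (11^16)^2 ≡ 81^2 = 6561 ≡ 285 (mod 523)
11^52 = 11^32 · 11^16 · 11^4 ≡ 285 · 81 · 520 ≡ 304 (mod 523).
So A = 304. Farid then computes K = A^y mod p = 304^12 mod 523.
304^1 ≡ 304 (mod 523)
304^2 = (304^1)^2 ≡ 304^2 = 92416 ≡ 368 (mod 523)
304^4 = (304^2)^2 ≡ 368^2 = 135424 ≡ 490 (mod 523)
304^8 = (304^4)^2 ≡ 490^2 = 240100 ≡ 43 (mod 523)
304^12 = 304^8 · 304^4 ≡ 43 · 490 ≡ 150 (mod 523).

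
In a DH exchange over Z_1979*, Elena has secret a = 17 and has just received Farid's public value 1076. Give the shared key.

1715

Shared key K = 1076^17 mod 1979.
1076^1 ≡ 1076 (mod 1979)
1076^2 = (1076^1)^2 ≡ 1076^2 = 1157776 ≡ 61 (mod 1979)
1076^4 = (1076^2)^2 ≡ 61^2 = 3721 ≡ 1742 (mod 1979)
1076^8 = (1076^4)^2 ≡ 1742^2 = 3034564 ≡ 757 (mod 1979)
1076^16 = (1076^8)^2 ≡ 757^2 = 573049 ≡ 1118 (mod 1979)
1076^17 = 1076^16 · 1076^1 ≡ 1118 · 1076 ≡ 1715 (mod 1979).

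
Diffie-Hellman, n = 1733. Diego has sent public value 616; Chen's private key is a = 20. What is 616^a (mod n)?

Shared key K = 616^20 mod 1733.
616^1 ≡ 616 (mod 1733)
616^2 = (616^1)^2 ≡ 616^2 = 379456 ≡ 1662 (mod 1733)
616^4 = (616^2)^2 ≡ 1662^2 = 2762244 ≡ 1575 (mod 1733)
616^8 = (616^4)^2 ≡ 1575^2 = 2480625 ≡ 702 (mod 1733)
616^16 = (616^8)^2 ≡ 702^2 = 492804 ≡ 632 (mod 1733)
616^20 = 616^16 · 616^4 ≡ 632 · 1575 ≡ 658 (mod 1733).

658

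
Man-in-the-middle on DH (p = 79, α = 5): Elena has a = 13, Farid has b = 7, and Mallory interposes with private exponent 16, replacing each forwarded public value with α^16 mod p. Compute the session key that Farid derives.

9

Farid receives Mallory's public value M = 5^16 mod 79 instead of the honest one.
5^1 ≡ 5 (mod 79)
5^2 = (5^1)^2 ≡ 5^2 = 25 ≡ 25 (mod 79)
5^4 = (5^2)^2 ≡ 25^2 = 625 ≡ 72 (mod 79)
5^8 = (5^4)^2 ≡ 72^2 = 5184 ≡ 49 (mod 79)
5^16 = (5^8)^2 ≡ 49^2 = 2401 ≡ 31 (mod 79)
So M = 31. Farid computes K = M^7 mod 79.
31^1 ≡ 31 (mod 79)
31^2 = (31^1)^2 ≡ 31^2 = 961 ≡ 13 (mod 79)
31^4 = (31^2)^2 ≡ 13^2 = 169 ≡ 11 (mod 79)
31^7 = 31^4 · 31^2 · 31^1 ≡ 11 · 13 · 31 ≡ 9 (mod 79).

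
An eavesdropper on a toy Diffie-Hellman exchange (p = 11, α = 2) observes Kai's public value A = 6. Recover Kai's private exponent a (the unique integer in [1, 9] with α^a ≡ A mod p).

9

Try successive powers of 2 modulo 11:
2^1 ≡ 2
2^2 ≡ 4
2^3 ≡ 8
2^4 ≡ 5
2^5 ≡ 10
2^6 ≡ 9
2^7 ≡ 7
2^8 ≡ 3
2^9 ≡ 6
Found: a = 9.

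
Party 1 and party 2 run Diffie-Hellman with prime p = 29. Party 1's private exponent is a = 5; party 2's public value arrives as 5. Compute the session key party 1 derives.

Shared key K = 5^5 mod 29.
5^1 ≡ 5 (mod 29)
5^2 = (5^1)^2 ≡ 5^2 = 25 ≡ 25 (mod 29)
5^4 = (5^2)^2 ≡ 25^2 = 625 ≡ 16 (mod 29)
5^5 = 5^4 · 5^1 ≡ 16 · 5 ≡ 22 (mod 29).

22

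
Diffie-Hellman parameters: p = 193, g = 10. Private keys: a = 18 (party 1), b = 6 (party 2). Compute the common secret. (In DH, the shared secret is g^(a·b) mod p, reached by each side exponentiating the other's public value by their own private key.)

Party 2 sends B = g^b mod p = 10^6 mod 193.
10^1 ≡ 10 (mod 193)
10^2 = (10^1)^2 ≡ 10^2 = 100 ≡ 100 (mod 193)
10^4 = (10^2)^2 ≡ 100^2 = 10000 ≡ 157 (mod 193)
10^6 = 10^4 · 10^2 ≡ 157 · 100 ≡ 67 (mod 193).
So B = 67. Party 1 then computes K = B^a mod p = 67^18 mod 193.
67^1 ≡ 67 (mod 193)
67^2 = (67^1)^2 ≡ 67^2 = 4489 ≡ 50 (mod 193)
67^4 = (67^2)^2 ≡ 50^2 = 2500 ≡ 184 (mod 193)
67^8 = (67^4)^2 ≡ 184^2 = 33856 ≡ 81 (mod 193)
67^16 = (67^8)^2 ≡ 81^2 = 6561 ≡ 192 (mod 193)
67^18 = 67^16 · 67^2 ≡ 192 · 50 ≡ 143 (mod 193).

143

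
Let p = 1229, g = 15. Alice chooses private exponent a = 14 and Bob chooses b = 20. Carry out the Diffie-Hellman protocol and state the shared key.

613

Alice sends A = g^a mod p = 15^14 mod 1229.
15^1 ≡ 15 (mod 1229)
15^2 = (15^1)^2 ≡ 15^2 = 225 ≡ 225 (mod 1229)
15^4 = (15^2)^2 ≡ 225^2 = 50625 ≡ 236 (mod 1229)
15^8 = (15^4)^2 ≡ 236^2 = 55696 ≡ 391 (mod 1229)
15^14 = 15^8 · 15^4 · 15^2 ≡ 391 · 236 · 225 ≡ 603 (mod 1229).
So A = 603. Bob then computes K = A^b mod p = 603^20 mod 1229.
603^1 ≡ 603 (mod 1229)
603^2 = (603^1)^2 ≡ 603^2 = 363609 ≡ 1054 (mod 1229)
603^4 = (603^2)^2 ≡ 1054^2 = 1110916 ≡ 1129 (mod 1229)
603^8 = (603^4)^2 ≡ 1129^2 = 1274641 ≡ 168 (mod 1229)
603^16 = (603^8)^2 ≡ 168^2 = 28224 ≡ 1186 (mod 1229)
603^20 = 603^16 · 603^4 ≡ 1186 · 1129 ≡ 613 (mod 1229).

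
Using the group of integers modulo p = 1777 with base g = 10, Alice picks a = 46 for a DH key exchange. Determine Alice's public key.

284

Public value = 10^46 mod 1777.
10^1 ≡ 10 (mod 1777)
10^2 = (10^1)^2 ≡ 10^2 = 100 ≡ 100 (mod 1777)
10^4 = (10^2)^2 ≡ 100^2 = 10000 ≡ 1115 (mod 1777)
10^8 = (10^4)^2 ≡ 1115^2 = 1243225 ≡ 1102 (mod 1777)
10^16 = (10^8)^2 ≡ 1102^2 = 1214404 ≡ 713 (mod 1777)
10^32 = (10^16)^2 ≡ 713^2 = 508369 ≡ 147 (mod 1777)
10^46 = 10^32 · 10^8 · 10^4 · 10^2 ≡ 147 · 1102 · 1115 · 100 ≡ 284 (mod 1777).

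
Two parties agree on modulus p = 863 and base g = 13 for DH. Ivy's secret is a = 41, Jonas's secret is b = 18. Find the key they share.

398

Ivy sends A = g^a mod p = 13^41 mod 863.
13^1 ≡ 13 (mod 863)
13^2 = (13^1)^2 ≡ 13^2 = 169 ≡ 169 (mod 863)
13^4 = (13^2)^2 ≡ 169^2 = 28561 ≡ 82 (mod 863)
13^8 = (13^4)^2 ≡ 82^2 = 6724 ≡ 683 (mod 863)
13^16 = (13^8)^2 ≡ 683^2 = 466489 ≡ 469 (mod 863)
13^32 = (13^16)^2 ≡ 469^2 = 219961 ≡ 759 (mod 863)
13^41 = 13^32 · 13^8 · 13^1 ≡ 759 · 683 · 13 ≡ 857 (mod 863).
So A = 857. Jonas then computes K = A^b mod p = 857^18 mod 863.
857^1 ≡ 857 (mod 863)
857^2 = (857^1)^2 ≡ 857^2 = 734449 ≡ 36 (mod 863)
857^4 = (857^2)^2 ≡ 36^2 = 1296 ≡ 433 (mod 863)
857^8 = (857^4)^2 ≡ 433^2 = 187489 ≡ 218 (mod 863)
857^16 = (857^8)^2 ≡ 218^2 = 47524 ≡ 59 (mod 863)
857^18 = 857^16 · 857^2 ≡ 59 · 36 ≡ 398 (mod 863).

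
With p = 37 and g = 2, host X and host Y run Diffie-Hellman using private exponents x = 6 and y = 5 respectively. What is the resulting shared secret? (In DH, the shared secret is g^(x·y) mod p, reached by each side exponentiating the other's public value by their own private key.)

11

Host Y sends B = g^y mod p = 2^5 mod 37.
2^1 ≡ 2 (mod 37)
2^2 = (2^1)^2 ≡ 2^2 = 4 ≡ 4 (mod 37)
2^4 = (2^2)^2 ≡ 4^2 = 16 ≡ 16 (mod 37)
2^5 = 2^4 · 2^1 ≡ 16 · 2 ≡ 32 (mod 37).
So B = 32. Host X then computes K = B^x mod p = 32^6 mod 37.
32^1 ≡ 32 (mod 37)
32^2 = (32^1)^2 ≡ 32^2 = 1024 ≡ 25 (mod 37)
32^4 = (32^2)^2 ≡ 25^2 = 625 ≡ 33 (mod 37)
32^6 = 32^4 · 32^2 ≡ 33 · 25 ≡ 11 (mod 37).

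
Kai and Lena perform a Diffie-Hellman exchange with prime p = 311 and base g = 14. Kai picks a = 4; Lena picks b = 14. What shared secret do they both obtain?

25

Kai sends A = g^a mod p = 14^4 mod 311.
14^1 ≡ 14 (mod 311)
14^2 = (14^1)^2 ≡ 14^2 = 196 ≡ 196 (mod 311)
14^4 = (14^2)^2 ≡ 196^2 = 38416 ≡ 163 (mod 311)
So A = 163. Lena then computes K = A^b mod p = 163^14 mod 311.
163^1 ≡ 163 (mod 311)
163^2 = (163^1)^2 ≡ 163^2 = 26569 ≡ 134 (mod 311)
163^4 = (163^2)^2 ≡ 134^2 = 17956 ≡ 229 (mod 311)
163^8 = (163^4)^2 ≡ 229^2 = 52441 ≡ 193 (mod 311)
163^14 = 163^8 · 163^4 · 163^2 ≡ 193 · 229 · 134 ≡ 25 (mod 311).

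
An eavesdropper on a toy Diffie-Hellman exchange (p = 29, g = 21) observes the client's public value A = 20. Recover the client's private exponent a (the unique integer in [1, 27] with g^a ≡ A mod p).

Try successive powers of 21 modulo 29:
21^1 ≡ 21
21^2 ≡ 6
21^3 ≡ 10
21^4 ≡ 7
21^5 ≡ 2
21^6 ≡ 13
21^7 ≡ 12
21^8 ≡ 20
Found: a = 8.

8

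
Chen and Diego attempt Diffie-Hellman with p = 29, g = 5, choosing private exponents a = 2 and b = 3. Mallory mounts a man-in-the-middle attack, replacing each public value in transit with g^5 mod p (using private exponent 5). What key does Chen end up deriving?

20

Chen receives Mallory's public value M = 5^5 mod 29 instead of the honest one.
5^1 ≡ 5 (mod 29)
5^2 = (5^1)^2 ≡ 5^2 = 25 ≡ 25 (mod 29)
5^4 = (5^2)^2 ≡ 25^2 = 625 ≡ 16 (mod 29)
5^5 = 5^4 · 5^1 ≡ 16 · 5 ≡ 22 (mod 29).
So M = 22. Chen computes K = M^2 mod 29.
22^1 ≡ 22 (mod 29)
22^2 = (22^1)^2 ≡ 22^2 = 484 ≡ 20 (mod 29)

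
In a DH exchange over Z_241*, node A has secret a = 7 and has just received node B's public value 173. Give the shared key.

Shared key K = 173^7 mod 241.
173^1 ≡ 173 (mod 241)
173^2 = (173^1)^2 ≡ 173^2 = 29929 ≡ 45 (mod 241)
173^4 = (173^2)^2 ≡ 45^2 = 2025 ≡ 97 (mod 241)
173^7 = 173^4 · 173^2 · 173^1 ≡ 97 · 45 · 173 ≡ 92 (mod 241).

92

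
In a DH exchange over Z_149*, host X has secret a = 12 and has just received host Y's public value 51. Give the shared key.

125

Shared key K = 51^12 mod 149.
51^1 ≡ 51 (mod 149)
51^2 = (51^1)^2 ≡ 51^2 = 2601 ≡ 68 (mod 149)
51^4 = (51^2)^2 ≡ 68^2 = 4624 ≡ 5 (mod 149)
51^8 = (51^4)^2 ≡ 5^2 = 25 ≡ 25 (mod 149)
51^12 = 51^8 · 51^4 ≡ 25 · 5 ≡ 125 (mod 149).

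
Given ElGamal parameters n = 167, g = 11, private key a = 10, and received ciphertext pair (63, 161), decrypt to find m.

149

Shared mask s = c₁^a mod n = 63^10 mod 167.
63^1 ≡ 63 (mod 167)
63^2 = (63^1)^2 ≡ 63^2 = 3969 ≡ 128 (mod 167)
63^4 = (63^2)^2 ≡ 128^2 = 16384 ≡ 18 (mod 167)
63^8 = (63^4)^2 ≡ 18^2 = 324 ≡ 157 (mod 167)
63^10 = 63^8 · 63^2 ≡ 157 · 128 ≡ 56 (mod 167).
So s = 56; s⁻¹ ≡ 3 (mod 167).
m = c₂ · s⁻¹ mod 167 = 161 · 3 mod 167 = 149.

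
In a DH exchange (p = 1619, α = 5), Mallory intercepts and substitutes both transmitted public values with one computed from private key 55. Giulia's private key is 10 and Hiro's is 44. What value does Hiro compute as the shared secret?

Hiro receives Mallory's public value M = 5^55 mod 1619 instead of the honest one.
5^1 ≡ 5 (mod 1619)
5^2 = (5^1)^2 ≡ 5^2 = 25 ≡ 25 (mod 1619)
5^4 = (5^2)^2 ≡ 25^2 = 625 ≡ 625 (mod 1619)
5^8 = (5^4)^2 ≡ 625^2 = 390625 ≡ 446 (mod 1619)
5^16 = (5^8)^2 ≡ 446^2 = 198916 ≡ 1398 (mod 1619)
5^32 = (5^16)^2 ≡ 1398^2 = 1954404 ≡ 271 (mod 1619)
5^55 = 5^32 · 5^16 · 5^4 · 5^2 · 5^1 ≡ 271 · 1398 · 625 · 25 · 5 ≡ 99 (mod 1619).
So M = 99. Hiro computes K = M^44 mod 1619.
99^1 ≡ 99 (mod 1619)
99^2 = (99^1)^2 ≡ 99^2 = 9801 ≡ 87 (mod 1619)
99^4 = (99^2)^2 ≡ 87^2 = 7569 ≡ 1093 (mod 1619)
99^8 = (99^4)^2 ≡ 1093^2 = 1194649 ≡ 1446 (mod 1619)
99^16 = (99^8)^2 ≡ 1446^2 = 2090916 ≡ 787 (mod 1619)
99^32 = (99^16)^2 ≡ 787^2 = 619369 ≡ 911 (mod 1619)
99^44 = 99^32 · 99^8 · 99^4 ≡ 911 · 1446 · 1093 ≡ 1521 (mod 1619).

1521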